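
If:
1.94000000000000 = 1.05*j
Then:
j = 1.85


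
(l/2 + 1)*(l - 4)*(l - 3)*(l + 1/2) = l^4/2 - 9*l^3/4 - 9*l^2/4 + 23*l/2 + 6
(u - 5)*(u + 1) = u^2 - 4*u - 5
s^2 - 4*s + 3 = (s - 3)*(s - 1)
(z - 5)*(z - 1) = z^2 - 6*z + 5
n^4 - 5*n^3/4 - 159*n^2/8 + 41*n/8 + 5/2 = (n - 5)*(n - 1/2)*(n + 1/4)*(n + 4)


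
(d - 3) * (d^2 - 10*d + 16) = d^3 - 13*d^2 + 46*d - 48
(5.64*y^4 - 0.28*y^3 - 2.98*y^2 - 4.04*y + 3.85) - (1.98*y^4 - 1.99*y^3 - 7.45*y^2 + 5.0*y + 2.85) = 3.66*y^4 + 1.71*y^3 + 4.47*y^2 - 9.04*y + 1.0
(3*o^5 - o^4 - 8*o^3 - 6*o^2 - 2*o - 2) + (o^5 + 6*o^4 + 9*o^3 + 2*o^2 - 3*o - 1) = 4*o^5 + 5*o^4 + o^3 - 4*o^2 - 5*o - 3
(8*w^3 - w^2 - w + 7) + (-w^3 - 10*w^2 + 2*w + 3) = 7*w^3 - 11*w^2 + w + 10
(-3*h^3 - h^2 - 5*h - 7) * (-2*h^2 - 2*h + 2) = 6*h^5 + 8*h^4 + 6*h^3 + 22*h^2 + 4*h - 14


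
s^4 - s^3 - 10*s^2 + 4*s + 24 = (s - 3)*(s - 2)*(s + 2)^2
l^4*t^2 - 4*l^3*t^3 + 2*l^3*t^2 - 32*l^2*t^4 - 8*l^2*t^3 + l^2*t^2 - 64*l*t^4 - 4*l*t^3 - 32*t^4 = (l - 8*t)*(l + 4*t)*(l*t + t)^2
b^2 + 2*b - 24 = (b - 4)*(b + 6)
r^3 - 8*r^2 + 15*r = r*(r - 5)*(r - 3)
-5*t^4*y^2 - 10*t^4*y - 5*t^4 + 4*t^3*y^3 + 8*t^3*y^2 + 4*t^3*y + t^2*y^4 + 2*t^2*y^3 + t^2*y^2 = (-t + y)*(5*t + y)*(t*y + t)^2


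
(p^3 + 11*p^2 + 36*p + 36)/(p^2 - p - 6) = (p^2 + 9*p + 18)/(p - 3)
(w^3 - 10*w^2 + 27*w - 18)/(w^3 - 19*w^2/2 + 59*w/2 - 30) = 2*(w^2 - 7*w + 6)/(2*w^2 - 13*w + 20)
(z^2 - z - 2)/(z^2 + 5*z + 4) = (z - 2)/(z + 4)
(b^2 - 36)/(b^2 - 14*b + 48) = (b + 6)/(b - 8)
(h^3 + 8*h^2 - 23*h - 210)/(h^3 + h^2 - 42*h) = (h^2 + h - 30)/(h*(h - 6))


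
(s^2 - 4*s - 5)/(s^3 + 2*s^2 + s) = (s - 5)/(s*(s + 1))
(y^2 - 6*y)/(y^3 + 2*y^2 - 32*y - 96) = y/(y^2 + 8*y + 16)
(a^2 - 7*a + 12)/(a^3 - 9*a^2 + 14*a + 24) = (a - 3)/(a^2 - 5*a - 6)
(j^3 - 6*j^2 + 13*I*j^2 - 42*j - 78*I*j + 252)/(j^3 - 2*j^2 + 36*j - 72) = (j^2 + j*(-6 + 7*I) - 42*I)/(j^2 + j*(-2 - 6*I) + 12*I)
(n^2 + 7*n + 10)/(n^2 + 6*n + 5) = (n + 2)/(n + 1)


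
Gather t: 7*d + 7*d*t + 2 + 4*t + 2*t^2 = 7*d + 2*t^2 + t*(7*d + 4) + 2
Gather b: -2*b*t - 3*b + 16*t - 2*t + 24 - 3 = b*(-2*t - 3) + 14*t + 21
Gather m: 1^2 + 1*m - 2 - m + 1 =0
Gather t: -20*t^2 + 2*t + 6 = -20*t^2 + 2*t + 6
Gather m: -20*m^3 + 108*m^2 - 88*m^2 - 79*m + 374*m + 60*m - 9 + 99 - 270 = -20*m^3 + 20*m^2 + 355*m - 180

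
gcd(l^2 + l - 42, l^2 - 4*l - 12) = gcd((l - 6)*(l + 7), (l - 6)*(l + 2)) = l - 6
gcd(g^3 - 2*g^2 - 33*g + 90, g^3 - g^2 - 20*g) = g - 5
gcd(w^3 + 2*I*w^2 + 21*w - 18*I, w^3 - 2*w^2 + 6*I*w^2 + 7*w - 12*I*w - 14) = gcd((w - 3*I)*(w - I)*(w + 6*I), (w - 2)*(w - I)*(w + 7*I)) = w - I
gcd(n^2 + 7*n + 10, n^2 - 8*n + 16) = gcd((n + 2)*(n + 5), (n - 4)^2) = 1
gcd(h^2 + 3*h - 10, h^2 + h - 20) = h + 5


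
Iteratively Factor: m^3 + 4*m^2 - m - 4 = (m + 4)*(m^2 - 1) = (m + 1)*(m + 4)*(m - 1)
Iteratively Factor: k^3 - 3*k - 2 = (k - 2)*(k^2 + 2*k + 1) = (k - 2)*(k + 1)*(k + 1)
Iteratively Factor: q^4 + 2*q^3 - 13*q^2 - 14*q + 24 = (q + 2)*(q^3 - 13*q + 12) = (q + 2)*(q + 4)*(q^2 - 4*q + 3) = (q - 3)*(q + 2)*(q + 4)*(q - 1)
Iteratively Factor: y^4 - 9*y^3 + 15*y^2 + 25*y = (y - 5)*(y^3 - 4*y^2 - 5*y) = (y - 5)*(y + 1)*(y^2 - 5*y) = y*(y - 5)*(y + 1)*(y - 5)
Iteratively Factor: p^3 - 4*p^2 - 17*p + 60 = (p - 3)*(p^2 - p - 20) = (p - 3)*(p + 4)*(p - 5)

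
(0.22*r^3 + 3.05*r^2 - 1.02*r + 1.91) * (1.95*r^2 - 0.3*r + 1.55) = 0.429*r^5 + 5.8815*r^4 - 2.563*r^3 + 8.758*r^2 - 2.154*r + 2.9605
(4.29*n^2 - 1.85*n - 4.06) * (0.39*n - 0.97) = 1.6731*n^3 - 4.8828*n^2 + 0.2111*n + 3.9382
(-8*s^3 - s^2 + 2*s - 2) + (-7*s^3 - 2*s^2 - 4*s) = -15*s^3 - 3*s^2 - 2*s - 2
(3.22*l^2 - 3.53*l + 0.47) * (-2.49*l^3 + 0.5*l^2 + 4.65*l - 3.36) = -8.0178*l^5 + 10.3997*l^4 + 12.0377*l^3 - 26.9987*l^2 + 14.0463*l - 1.5792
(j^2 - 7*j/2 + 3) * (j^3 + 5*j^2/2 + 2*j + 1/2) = j^5 - j^4 - 15*j^3/4 + j^2 + 17*j/4 + 3/2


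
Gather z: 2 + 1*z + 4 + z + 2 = 2*z + 8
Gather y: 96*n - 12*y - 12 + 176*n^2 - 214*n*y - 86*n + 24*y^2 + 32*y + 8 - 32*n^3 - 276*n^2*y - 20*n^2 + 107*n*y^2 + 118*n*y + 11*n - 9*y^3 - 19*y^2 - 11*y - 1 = -32*n^3 + 156*n^2 + 21*n - 9*y^3 + y^2*(107*n + 5) + y*(-276*n^2 - 96*n + 9) - 5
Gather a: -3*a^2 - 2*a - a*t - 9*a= -3*a^2 + a*(-t - 11)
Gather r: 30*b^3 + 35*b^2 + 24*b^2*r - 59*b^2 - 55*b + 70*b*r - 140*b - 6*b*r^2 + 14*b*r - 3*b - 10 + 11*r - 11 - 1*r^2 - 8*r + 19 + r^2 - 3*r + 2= 30*b^3 - 24*b^2 - 6*b*r^2 - 198*b + r*(24*b^2 + 84*b)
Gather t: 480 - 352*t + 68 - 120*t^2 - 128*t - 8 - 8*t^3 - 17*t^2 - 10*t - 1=-8*t^3 - 137*t^2 - 490*t + 539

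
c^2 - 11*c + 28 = (c - 7)*(c - 4)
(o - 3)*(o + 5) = o^2 + 2*o - 15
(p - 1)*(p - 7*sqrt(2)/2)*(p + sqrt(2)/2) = p^3 - 3*sqrt(2)*p^2 - p^2 - 7*p/2 + 3*sqrt(2)*p + 7/2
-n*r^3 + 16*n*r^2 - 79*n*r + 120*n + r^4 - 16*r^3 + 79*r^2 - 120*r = (-n + r)*(r - 8)*(r - 5)*(r - 3)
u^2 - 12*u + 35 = (u - 7)*(u - 5)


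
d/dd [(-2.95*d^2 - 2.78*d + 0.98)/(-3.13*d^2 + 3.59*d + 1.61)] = (-19.2919*d^2 - 3.3642*d - 7.994)/(9.7969*d^4 - 22.4734*d^3 + 2.8095*d^2 + 11.5598*d + 2.5921)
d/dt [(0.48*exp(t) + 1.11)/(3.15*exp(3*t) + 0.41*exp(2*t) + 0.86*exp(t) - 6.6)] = (-(0.48*exp(t) + 1.11)*(9.45*exp(2*t) + 0.82*exp(t) + 0.86) + 1.512*exp(3*t) + 0.1968*exp(2*t) + 0.4128*exp(t) - 3.168)*exp(t)/(3.15*exp(3*t) + 0.41*exp(2*t) + 0.86*exp(t) - 6.6)^2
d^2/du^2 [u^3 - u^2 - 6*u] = 6*u - 2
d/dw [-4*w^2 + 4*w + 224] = 4 - 8*w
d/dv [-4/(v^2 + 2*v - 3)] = 8*(v + 1)/(v^2 + 2*v - 3)^2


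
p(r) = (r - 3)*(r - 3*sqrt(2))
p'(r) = 2*r - 3*sqrt(2) - 3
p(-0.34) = 15.31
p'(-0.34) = -7.92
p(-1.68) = 27.72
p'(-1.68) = -10.60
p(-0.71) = 18.37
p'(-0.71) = -8.66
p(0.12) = 11.87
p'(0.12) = -7.00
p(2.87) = 0.18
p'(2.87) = -1.50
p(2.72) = 0.43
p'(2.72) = -1.80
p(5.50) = 3.14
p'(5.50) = 3.76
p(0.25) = 10.98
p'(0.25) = -6.74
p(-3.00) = 43.46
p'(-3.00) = -13.24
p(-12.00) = 243.64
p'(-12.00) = -31.24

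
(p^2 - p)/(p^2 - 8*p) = (p - 1)/(p - 8)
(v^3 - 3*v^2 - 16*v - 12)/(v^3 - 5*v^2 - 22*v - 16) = (v - 6)/(v - 8)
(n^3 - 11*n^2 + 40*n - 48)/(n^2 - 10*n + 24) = (n^2 - 7*n + 12)/(n - 6)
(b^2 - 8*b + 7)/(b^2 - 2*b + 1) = (b - 7)/(b - 1)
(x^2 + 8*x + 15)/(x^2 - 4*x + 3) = (x^2 + 8*x + 15)/(x^2 - 4*x + 3)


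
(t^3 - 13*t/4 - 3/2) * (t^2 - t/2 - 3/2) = t^5 - t^4/2 - 19*t^3/4 + t^2/8 + 45*t/8 + 9/4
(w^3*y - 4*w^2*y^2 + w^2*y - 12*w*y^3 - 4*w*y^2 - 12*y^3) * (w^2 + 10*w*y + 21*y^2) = w^5*y + 6*w^4*y^2 + w^4*y - 31*w^3*y^3 + 6*w^3*y^2 - 204*w^2*y^4 - 31*w^2*y^3 - 252*w*y^5 - 204*w*y^4 - 252*y^5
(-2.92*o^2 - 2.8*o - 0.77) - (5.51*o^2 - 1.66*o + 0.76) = -8.43*o^2 - 1.14*o - 1.53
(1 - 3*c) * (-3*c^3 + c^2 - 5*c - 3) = 9*c^4 - 6*c^3 + 16*c^2 + 4*c - 3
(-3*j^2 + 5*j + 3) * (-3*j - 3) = 9*j^3 - 6*j^2 - 24*j - 9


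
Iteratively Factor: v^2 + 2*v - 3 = (v - 1)*(v + 3)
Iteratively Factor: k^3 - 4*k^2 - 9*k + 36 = (k - 3)*(k^2 - k - 12) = (k - 3)*(k + 3)*(k - 4)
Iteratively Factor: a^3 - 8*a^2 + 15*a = (a - 3)*(a^2 - 5*a) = a*(a - 3)*(a - 5)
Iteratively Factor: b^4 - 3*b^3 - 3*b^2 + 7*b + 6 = (b - 3)*(b^3 - 3*b - 2) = (b - 3)*(b + 1)*(b^2 - b - 2) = (b - 3)*(b - 2)*(b + 1)*(b + 1)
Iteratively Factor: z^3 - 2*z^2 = (z)*(z^2 - 2*z) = z^2*(z - 2)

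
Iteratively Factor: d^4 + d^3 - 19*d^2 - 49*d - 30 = (d + 3)*(d^3 - 2*d^2 - 13*d - 10) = (d + 2)*(d + 3)*(d^2 - 4*d - 5) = (d + 1)*(d + 2)*(d + 3)*(d - 5)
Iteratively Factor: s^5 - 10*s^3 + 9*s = (s + 1)*(s^4 - s^3 - 9*s^2 + 9*s) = (s - 3)*(s + 1)*(s^3 + 2*s^2 - 3*s) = (s - 3)*(s + 1)*(s + 3)*(s^2 - s) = (s - 3)*(s - 1)*(s + 1)*(s + 3)*(s)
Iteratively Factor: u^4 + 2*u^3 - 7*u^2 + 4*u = (u)*(u^3 + 2*u^2 - 7*u + 4) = u*(u + 4)*(u^2 - 2*u + 1) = u*(u - 1)*(u + 4)*(u - 1)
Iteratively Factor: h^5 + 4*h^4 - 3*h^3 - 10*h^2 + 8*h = (h)*(h^4 + 4*h^3 - 3*h^2 - 10*h + 8) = h*(h - 1)*(h^3 + 5*h^2 + 2*h - 8) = h*(h - 1)*(h + 4)*(h^2 + h - 2) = h*(h - 1)*(h + 2)*(h + 4)*(h - 1)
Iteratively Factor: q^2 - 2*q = (q - 2)*(q)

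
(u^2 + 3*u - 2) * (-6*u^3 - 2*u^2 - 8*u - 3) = -6*u^5 - 20*u^4 - 2*u^3 - 23*u^2 + 7*u + 6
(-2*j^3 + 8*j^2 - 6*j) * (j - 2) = -2*j^4 + 12*j^3 - 22*j^2 + 12*j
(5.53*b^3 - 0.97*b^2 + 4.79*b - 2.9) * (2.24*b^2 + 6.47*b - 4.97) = 12.3872*b^5 + 33.6063*b^4 - 23.0304*b^3 + 29.3162*b^2 - 42.5693*b + 14.413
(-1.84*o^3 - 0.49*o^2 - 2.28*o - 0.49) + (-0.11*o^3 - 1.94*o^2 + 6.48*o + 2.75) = -1.95*o^3 - 2.43*o^2 + 4.2*o + 2.26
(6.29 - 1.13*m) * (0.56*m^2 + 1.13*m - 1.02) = -0.6328*m^3 + 2.2455*m^2 + 8.2603*m - 6.4158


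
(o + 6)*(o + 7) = o^2 + 13*o + 42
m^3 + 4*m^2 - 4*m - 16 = (m - 2)*(m + 2)*(m + 4)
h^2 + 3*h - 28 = (h - 4)*(h + 7)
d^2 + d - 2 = (d - 1)*(d + 2)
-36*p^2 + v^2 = (-6*p + v)*(6*p + v)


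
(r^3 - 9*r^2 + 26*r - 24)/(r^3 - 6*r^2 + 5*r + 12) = (r - 2)/(r + 1)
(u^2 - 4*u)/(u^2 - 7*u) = (u - 4)/(u - 7)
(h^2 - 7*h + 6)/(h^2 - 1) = (h - 6)/(h + 1)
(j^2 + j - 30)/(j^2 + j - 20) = (j^2 + j - 30)/(j^2 + j - 20)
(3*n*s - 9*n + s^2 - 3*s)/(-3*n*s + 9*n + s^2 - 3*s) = (3*n + s)/(-3*n + s)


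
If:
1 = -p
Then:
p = -1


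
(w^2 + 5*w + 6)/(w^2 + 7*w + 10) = (w + 3)/(w + 5)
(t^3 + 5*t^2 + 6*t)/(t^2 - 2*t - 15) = t*(t + 2)/(t - 5)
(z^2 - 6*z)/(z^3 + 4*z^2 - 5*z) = (z - 6)/(z^2 + 4*z - 5)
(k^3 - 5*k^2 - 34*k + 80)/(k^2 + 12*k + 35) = (k^2 - 10*k + 16)/(k + 7)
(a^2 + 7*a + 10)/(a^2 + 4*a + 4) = (a + 5)/(a + 2)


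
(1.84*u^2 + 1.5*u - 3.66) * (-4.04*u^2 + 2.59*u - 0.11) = -7.4336*u^4 - 1.2944*u^3 + 18.469*u^2 - 9.6444*u + 0.4026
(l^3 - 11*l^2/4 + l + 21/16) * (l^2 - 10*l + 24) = l^5 - 51*l^4/4 + 105*l^3/2 - 1195*l^2/16 + 87*l/8 + 63/2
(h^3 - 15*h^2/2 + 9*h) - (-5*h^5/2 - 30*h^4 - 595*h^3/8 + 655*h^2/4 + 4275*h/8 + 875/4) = 5*h^5/2 + 30*h^4 + 603*h^3/8 - 685*h^2/4 - 4203*h/8 - 875/4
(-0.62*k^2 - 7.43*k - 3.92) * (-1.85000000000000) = 1.147*k^2 + 13.7455*k + 7.252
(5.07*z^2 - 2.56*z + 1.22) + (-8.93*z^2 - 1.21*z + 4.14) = -3.86*z^2 - 3.77*z + 5.36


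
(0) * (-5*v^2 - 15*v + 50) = 0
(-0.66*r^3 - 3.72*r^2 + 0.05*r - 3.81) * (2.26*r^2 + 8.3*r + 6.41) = -1.4916*r^5 - 13.8852*r^4 - 34.9936*r^3 - 32.0408*r^2 - 31.3025*r - 24.4221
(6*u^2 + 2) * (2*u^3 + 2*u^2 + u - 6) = 12*u^5 + 12*u^4 + 10*u^3 - 32*u^2 + 2*u - 12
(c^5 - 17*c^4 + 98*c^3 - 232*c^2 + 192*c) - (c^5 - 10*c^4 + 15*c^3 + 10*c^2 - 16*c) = -7*c^4 + 83*c^3 - 242*c^2 + 208*c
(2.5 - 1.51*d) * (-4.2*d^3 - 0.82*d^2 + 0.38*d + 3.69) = 6.342*d^4 - 9.2618*d^3 - 2.6238*d^2 - 4.6219*d + 9.225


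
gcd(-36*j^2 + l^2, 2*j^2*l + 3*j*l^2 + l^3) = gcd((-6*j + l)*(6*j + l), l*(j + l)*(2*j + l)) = 1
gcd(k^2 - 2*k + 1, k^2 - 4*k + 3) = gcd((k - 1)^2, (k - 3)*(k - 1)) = k - 1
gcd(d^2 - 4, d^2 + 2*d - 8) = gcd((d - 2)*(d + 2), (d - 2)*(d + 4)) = d - 2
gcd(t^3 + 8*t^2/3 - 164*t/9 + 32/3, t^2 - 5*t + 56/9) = t - 8/3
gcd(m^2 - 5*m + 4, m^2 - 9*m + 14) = 1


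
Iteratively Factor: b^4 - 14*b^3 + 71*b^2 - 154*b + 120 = (b - 2)*(b^3 - 12*b^2 + 47*b - 60) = (b - 4)*(b - 2)*(b^2 - 8*b + 15) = (b - 4)*(b - 3)*(b - 2)*(b - 5)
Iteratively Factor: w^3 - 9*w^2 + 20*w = (w - 4)*(w^2 - 5*w) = (w - 5)*(w - 4)*(w)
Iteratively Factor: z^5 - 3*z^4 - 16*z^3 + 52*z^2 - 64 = (z + 1)*(z^4 - 4*z^3 - 12*z^2 + 64*z - 64) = (z + 1)*(z + 4)*(z^3 - 8*z^2 + 20*z - 16) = (z - 2)*(z + 1)*(z + 4)*(z^2 - 6*z + 8) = (z - 2)^2*(z + 1)*(z + 4)*(z - 4)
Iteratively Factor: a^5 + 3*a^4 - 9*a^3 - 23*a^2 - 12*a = (a + 1)*(a^4 + 2*a^3 - 11*a^2 - 12*a) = (a + 1)*(a + 4)*(a^3 - 2*a^2 - 3*a) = a*(a + 1)*(a + 4)*(a^2 - 2*a - 3) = a*(a + 1)^2*(a + 4)*(a - 3)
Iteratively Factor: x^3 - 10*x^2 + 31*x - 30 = (x - 2)*(x^2 - 8*x + 15) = (x - 5)*(x - 2)*(x - 3)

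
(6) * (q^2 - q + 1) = 6*q^2 - 6*q + 6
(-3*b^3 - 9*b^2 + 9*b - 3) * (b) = -3*b^4 - 9*b^3 + 9*b^2 - 3*b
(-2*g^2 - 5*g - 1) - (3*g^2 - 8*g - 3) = -5*g^2 + 3*g + 2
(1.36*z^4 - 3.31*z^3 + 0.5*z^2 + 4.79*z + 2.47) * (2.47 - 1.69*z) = -2.2984*z^5 + 8.9531*z^4 - 9.0207*z^3 - 6.8601*z^2 + 7.657*z + 6.1009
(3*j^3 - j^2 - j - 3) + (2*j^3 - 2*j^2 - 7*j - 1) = 5*j^3 - 3*j^2 - 8*j - 4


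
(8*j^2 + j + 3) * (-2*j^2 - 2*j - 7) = -16*j^4 - 18*j^3 - 64*j^2 - 13*j - 21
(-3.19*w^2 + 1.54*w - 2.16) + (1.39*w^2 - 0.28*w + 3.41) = -1.8*w^2 + 1.26*w + 1.25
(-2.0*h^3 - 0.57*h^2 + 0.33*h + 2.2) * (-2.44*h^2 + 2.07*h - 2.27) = 4.88*h^5 - 2.7492*h^4 + 2.5549*h^3 - 3.391*h^2 + 3.8049*h - 4.994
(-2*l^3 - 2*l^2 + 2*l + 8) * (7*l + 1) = -14*l^4 - 16*l^3 + 12*l^2 + 58*l + 8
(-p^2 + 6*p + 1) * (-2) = 2*p^2 - 12*p - 2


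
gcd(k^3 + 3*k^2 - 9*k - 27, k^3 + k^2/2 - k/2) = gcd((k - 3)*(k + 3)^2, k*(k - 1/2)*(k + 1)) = 1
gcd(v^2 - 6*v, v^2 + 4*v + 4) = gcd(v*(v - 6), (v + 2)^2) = 1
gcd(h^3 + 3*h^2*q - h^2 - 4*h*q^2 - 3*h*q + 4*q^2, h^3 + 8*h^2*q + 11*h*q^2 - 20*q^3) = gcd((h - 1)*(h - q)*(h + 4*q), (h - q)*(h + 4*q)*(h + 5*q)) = -h^2 - 3*h*q + 4*q^2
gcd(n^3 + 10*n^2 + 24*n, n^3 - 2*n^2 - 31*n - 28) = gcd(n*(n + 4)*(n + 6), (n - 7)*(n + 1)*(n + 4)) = n + 4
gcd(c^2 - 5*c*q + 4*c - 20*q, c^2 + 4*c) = c + 4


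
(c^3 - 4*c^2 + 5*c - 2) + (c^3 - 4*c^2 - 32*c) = 2*c^3 - 8*c^2 - 27*c - 2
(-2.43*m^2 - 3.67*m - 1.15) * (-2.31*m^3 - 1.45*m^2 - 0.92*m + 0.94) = 5.6133*m^5 + 12.0012*m^4 + 10.2136*m^3 + 2.7597*m^2 - 2.3918*m - 1.081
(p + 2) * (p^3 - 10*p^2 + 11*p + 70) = p^4 - 8*p^3 - 9*p^2 + 92*p + 140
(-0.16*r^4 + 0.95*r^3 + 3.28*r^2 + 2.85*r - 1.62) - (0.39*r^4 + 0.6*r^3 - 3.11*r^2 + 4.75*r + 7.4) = -0.55*r^4 + 0.35*r^3 + 6.39*r^2 - 1.9*r - 9.02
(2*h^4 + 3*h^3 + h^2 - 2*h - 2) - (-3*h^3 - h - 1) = 2*h^4 + 6*h^3 + h^2 - h - 1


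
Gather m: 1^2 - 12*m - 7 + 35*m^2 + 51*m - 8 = 35*m^2 + 39*m - 14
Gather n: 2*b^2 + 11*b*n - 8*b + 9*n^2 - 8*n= 2*b^2 - 8*b + 9*n^2 + n*(11*b - 8)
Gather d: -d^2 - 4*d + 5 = -d^2 - 4*d + 5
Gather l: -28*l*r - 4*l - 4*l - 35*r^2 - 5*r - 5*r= l*(-28*r - 8) - 35*r^2 - 10*r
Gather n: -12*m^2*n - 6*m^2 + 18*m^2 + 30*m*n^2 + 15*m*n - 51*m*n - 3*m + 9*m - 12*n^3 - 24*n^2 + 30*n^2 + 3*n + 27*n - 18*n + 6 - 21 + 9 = 12*m^2 + 6*m - 12*n^3 + n^2*(30*m + 6) + n*(-12*m^2 - 36*m + 12) - 6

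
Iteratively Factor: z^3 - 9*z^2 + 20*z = (z - 4)*(z^2 - 5*z) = (z - 5)*(z - 4)*(z)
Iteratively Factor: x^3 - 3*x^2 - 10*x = (x)*(x^2 - 3*x - 10) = x*(x - 5)*(x + 2)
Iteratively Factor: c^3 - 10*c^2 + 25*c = (c - 5)*(c^2 - 5*c) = (c - 5)^2*(c)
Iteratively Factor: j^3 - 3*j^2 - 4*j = (j)*(j^2 - 3*j - 4) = j*(j + 1)*(j - 4)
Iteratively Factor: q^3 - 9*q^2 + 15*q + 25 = (q - 5)*(q^2 - 4*q - 5) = (q - 5)^2*(q + 1)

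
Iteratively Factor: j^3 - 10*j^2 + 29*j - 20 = (j - 1)*(j^2 - 9*j + 20) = (j - 5)*(j - 1)*(j - 4)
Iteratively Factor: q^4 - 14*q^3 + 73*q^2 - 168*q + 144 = (q - 4)*(q^3 - 10*q^2 + 33*q - 36) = (q - 4)*(q - 3)*(q^2 - 7*q + 12) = (q - 4)*(q - 3)^2*(q - 4)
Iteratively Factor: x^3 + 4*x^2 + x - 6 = (x + 2)*(x^2 + 2*x - 3) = (x + 2)*(x + 3)*(x - 1)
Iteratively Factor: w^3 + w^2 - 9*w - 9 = (w + 1)*(w^2 - 9) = (w - 3)*(w + 1)*(w + 3)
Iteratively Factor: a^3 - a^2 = (a)*(a^2 - a) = a^2*(a - 1)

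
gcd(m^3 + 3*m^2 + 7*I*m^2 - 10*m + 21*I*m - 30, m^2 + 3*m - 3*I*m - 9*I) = m + 3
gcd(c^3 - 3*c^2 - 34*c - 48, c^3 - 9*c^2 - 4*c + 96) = c^2 - 5*c - 24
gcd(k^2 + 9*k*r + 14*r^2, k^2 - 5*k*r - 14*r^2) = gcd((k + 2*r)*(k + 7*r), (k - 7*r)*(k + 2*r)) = k + 2*r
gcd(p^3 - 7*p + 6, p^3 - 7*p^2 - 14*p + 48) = p^2 + p - 6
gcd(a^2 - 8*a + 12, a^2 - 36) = a - 6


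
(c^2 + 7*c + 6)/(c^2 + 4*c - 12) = (c + 1)/(c - 2)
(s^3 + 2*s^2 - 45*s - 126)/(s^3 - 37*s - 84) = (s + 6)/(s + 4)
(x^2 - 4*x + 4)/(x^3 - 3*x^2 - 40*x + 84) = (x - 2)/(x^2 - x - 42)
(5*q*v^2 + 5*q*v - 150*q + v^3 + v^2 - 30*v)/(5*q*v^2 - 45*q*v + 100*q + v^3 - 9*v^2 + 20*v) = (v + 6)/(v - 4)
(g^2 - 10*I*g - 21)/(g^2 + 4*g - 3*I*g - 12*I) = (g - 7*I)/(g + 4)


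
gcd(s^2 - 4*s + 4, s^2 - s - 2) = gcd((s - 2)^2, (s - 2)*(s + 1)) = s - 2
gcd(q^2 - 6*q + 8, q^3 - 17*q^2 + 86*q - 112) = q - 2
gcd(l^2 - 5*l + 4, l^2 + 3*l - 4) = l - 1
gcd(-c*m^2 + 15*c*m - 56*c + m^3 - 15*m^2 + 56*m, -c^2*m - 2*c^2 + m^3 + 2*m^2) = c - m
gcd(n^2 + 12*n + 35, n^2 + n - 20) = n + 5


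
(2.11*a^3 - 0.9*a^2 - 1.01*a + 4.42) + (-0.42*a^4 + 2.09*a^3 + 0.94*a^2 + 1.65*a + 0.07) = -0.42*a^4 + 4.2*a^3 + 0.0399999999999999*a^2 + 0.64*a + 4.49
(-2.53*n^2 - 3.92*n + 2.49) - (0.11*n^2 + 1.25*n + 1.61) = -2.64*n^2 - 5.17*n + 0.88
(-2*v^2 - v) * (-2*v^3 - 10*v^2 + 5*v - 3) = 4*v^5 + 22*v^4 + v^2 + 3*v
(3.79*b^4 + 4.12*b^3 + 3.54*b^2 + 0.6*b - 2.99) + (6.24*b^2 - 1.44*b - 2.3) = 3.79*b^4 + 4.12*b^3 + 9.78*b^2 - 0.84*b - 5.29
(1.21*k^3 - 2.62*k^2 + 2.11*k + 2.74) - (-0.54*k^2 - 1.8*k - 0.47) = 1.21*k^3 - 2.08*k^2 + 3.91*k + 3.21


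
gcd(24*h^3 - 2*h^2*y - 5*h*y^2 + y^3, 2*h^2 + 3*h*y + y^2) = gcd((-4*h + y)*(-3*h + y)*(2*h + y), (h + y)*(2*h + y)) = 2*h + y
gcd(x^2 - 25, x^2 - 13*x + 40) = x - 5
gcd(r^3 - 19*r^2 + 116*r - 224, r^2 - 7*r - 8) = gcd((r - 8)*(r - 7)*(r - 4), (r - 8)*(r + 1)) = r - 8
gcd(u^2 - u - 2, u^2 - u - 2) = u^2 - u - 2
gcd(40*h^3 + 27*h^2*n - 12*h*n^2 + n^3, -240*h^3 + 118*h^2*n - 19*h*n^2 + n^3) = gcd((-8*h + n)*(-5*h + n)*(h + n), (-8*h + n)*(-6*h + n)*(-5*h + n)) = 40*h^2 - 13*h*n + n^2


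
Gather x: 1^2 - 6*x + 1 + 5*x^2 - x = 5*x^2 - 7*x + 2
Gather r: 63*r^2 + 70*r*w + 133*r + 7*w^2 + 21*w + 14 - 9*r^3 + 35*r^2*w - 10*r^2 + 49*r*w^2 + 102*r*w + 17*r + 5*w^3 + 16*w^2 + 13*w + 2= -9*r^3 + r^2*(35*w + 53) + r*(49*w^2 + 172*w + 150) + 5*w^3 + 23*w^2 + 34*w + 16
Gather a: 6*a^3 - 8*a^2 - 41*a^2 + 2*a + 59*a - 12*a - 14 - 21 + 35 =6*a^3 - 49*a^2 + 49*a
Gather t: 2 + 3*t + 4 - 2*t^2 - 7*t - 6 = -2*t^2 - 4*t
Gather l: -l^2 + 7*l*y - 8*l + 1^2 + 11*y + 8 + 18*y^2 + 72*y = -l^2 + l*(7*y - 8) + 18*y^2 + 83*y + 9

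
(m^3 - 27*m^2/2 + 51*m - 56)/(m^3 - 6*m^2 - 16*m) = (m^2 - 11*m/2 + 7)/(m*(m + 2))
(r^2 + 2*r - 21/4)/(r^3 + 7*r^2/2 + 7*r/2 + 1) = (4*r^2 + 8*r - 21)/(2*(2*r^3 + 7*r^2 + 7*r + 2))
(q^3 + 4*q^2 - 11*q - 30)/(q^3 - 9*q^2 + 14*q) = (q^3 + 4*q^2 - 11*q - 30)/(q*(q^2 - 9*q + 14))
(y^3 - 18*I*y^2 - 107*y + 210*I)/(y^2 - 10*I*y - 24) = (y^2 - 12*I*y - 35)/(y - 4*I)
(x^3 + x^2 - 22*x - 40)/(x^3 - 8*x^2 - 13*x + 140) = (x + 2)/(x - 7)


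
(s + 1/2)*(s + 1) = s^2 + 3*s/2 + 1/2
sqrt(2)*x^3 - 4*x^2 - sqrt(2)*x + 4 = (x - 1)*(x - 2*sqrt(2))*(sqrt(2)*x + sqrt(2))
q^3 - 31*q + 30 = (q - 5)*(q - 1)*(q + 6)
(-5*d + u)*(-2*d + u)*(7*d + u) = 70*d^3 - 39*d^2*u + u^3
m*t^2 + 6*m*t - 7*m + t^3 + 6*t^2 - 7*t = (m + t)*(t - 1)*(t + 7)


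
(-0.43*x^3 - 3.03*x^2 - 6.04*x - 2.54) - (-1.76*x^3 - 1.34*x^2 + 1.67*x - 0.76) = 1.33*x^3 - 1.69*x^2 - 7.71*x - 1.78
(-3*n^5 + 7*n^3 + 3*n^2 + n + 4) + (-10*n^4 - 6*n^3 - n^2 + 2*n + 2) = -3*n^5 - 10*n^4 + n^3 + 2*n^2 + 3*n + 6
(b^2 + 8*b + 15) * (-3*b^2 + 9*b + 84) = -3*b^4 - 15*b^3 + 111*b^2 + 807*b + 1260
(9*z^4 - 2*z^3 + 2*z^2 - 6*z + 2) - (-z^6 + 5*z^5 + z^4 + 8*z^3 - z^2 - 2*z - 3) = z^6 - 5*z^5 + 8*z^4 - 10*z^3 + 3*z^2 - 4*z + 5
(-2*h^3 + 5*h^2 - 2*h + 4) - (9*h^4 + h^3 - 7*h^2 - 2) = -9*h^4 - 3*h^3 + 12*h^2 - 2*h + 6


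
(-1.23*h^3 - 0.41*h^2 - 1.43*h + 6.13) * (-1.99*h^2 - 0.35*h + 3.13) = 2.4477*h^5 + 1.2464*h^4 - 0.8607*h^3 - 12.9815*h^2 - 6.6214*h + 19.1869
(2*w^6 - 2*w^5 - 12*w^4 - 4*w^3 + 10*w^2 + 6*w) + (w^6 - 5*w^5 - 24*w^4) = 3*w^6 - 7*w^5 - 36*w^4 - 4*w^3 + 10*w^2 + 6*w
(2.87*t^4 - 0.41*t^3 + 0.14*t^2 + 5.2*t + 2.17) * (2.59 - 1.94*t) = -5.5678*t^5 + 8.2287*t^4 - 1.3335*t^3 - 9.7254*t^2 + 9.2582*t + 5.6203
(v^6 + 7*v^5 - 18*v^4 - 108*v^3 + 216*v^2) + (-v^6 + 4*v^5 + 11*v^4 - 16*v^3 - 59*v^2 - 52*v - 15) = 11*v^5 - 7*v^4 - 124*v^3 + 157*v^2 - 52*v - 15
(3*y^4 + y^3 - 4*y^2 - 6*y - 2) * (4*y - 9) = 12*y^5 - 23*y^4 - 25*y^3 + 12*y^2 + 46*y + 18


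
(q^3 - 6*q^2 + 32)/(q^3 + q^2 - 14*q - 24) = (q - 4)/(q + 3)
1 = 1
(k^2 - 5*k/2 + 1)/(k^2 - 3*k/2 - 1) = (2*k - 1)/(2*k + 1)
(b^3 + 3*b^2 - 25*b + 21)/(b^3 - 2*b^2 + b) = (b^2 + 4*b - 21)/(b*(b - 1))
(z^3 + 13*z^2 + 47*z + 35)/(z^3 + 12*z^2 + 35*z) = (z + 1)/z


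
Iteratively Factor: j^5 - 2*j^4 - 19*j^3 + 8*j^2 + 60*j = (j - 2)*(j^4 - 19*j^2 - 30*j) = j*(j - 2)*(j^3 - 19*j - 30) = j*(j - 5)*(j - 2)*(j^2 + 5*j + 6) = j*(j - 5)*(j - 2)*(j + 3)*(j + 2)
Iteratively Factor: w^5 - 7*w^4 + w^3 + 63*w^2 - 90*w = (w)*(w^4 - 7*w^3 + w^2 + 63*w - 90) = w*(w - 2)*(w^3 - 5*w^2 - 9*w + 45) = w*(w - 5)*(w - 2)*(w^2 - 9) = w*(w - 5)*(w - 2)*(w + 3)*(w - 3)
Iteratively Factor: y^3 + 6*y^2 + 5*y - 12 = (y - 1)*(y^2 + 7*y + 12) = (y - 1)*(y + 3)*(y + 4)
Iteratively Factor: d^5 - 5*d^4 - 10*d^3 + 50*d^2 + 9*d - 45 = (d + 3)*(d^4 - 8*d^3 + 14*d^2 + 8*d - 15) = (d - 5)*(d + 3)*(d^3 - 3*d^2 - d + 3) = (d - 5)*(d + 1)*(d + 3)*(d^2 - 4*d + 3) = (d - 5)*(d - 1)*(d + 1)*(d + 3)*(d - 3)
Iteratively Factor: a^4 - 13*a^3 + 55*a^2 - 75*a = (a - 3)*(a^3 - 10*a^2 + 25*a) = (a - 5)*(a - 3)*(a^2 - 5*a) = a*(a - 5)*(a - 3)*(a - 5)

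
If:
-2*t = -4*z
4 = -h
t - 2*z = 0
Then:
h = -4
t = 2*z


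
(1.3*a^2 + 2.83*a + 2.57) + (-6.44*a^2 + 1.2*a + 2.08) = -5.14*a^2 + 4.03*a + 4.65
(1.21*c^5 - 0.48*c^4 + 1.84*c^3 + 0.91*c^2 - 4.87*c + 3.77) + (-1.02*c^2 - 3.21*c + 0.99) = 1.21*c^5 - 0.48*c^4 + 1.84*c^3 - 0.11*c^2 - 8.08*c + 4.76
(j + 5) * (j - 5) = j^2 - 25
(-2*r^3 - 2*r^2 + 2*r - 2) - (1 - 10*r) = -2*r^3 - 2*r^2 + 12*r - 3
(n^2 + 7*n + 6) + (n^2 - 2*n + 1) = 2*n^2 + 5*n + 7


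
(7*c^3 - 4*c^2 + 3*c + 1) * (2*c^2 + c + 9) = 14*c^5 - c^4 + 65*c^3 - 31*c^2 + 28*c + 9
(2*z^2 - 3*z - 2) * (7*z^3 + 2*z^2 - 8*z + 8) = 14*z^5 - 17*z^4 - 36*z^3 + 36*z^2 - 8*z - 16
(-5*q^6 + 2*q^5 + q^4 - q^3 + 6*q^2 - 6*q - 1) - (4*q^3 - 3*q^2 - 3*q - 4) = -5*q^6 + 2*q^5 + q^4 - 5*q^3 + 9*q^2 - 3*q + 3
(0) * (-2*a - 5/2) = 0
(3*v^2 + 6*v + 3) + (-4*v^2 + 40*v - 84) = -v^2 + 46*v - 81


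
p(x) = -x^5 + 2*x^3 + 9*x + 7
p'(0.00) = 9.00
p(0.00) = 7.00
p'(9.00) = -32310.00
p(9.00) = -57503.00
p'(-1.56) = -6.01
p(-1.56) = -5.39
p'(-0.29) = 9.47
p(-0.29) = 4.34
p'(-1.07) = 9.32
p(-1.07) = -3.68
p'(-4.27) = -1543.80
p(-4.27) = 1232.37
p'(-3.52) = -684.27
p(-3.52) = 428.49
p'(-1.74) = -18.67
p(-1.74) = -3.25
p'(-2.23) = -84.81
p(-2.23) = 19.90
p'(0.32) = 9.56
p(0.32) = 9.94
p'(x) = -5*x^4 + 6*x^2 + 9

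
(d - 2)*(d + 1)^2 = d^3 - 3*d - 2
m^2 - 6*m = m*(m - 6)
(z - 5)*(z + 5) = z^2 - 25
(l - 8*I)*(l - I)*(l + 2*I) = l^3 - 7*I*l^2 + 10*l - 16*I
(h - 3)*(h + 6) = h^2 + 3*h - 18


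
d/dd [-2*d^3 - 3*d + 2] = -6*d^2 - 3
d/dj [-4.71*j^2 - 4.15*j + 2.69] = -9.42*j - 4.15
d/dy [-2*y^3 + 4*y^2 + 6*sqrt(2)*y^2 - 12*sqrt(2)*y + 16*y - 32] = -6*y^2 + 8*y + 12*sqrt(2)*y - 12*sqrt(2) + 16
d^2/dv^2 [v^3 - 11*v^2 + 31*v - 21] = 6*v - 22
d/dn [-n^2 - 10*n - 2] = -2*n - 10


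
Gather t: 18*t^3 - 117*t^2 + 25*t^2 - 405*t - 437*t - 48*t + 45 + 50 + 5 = 18*t^3 - 92*t^2 - 890*t + 100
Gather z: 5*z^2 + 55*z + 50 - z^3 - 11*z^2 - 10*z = -z^3 - 6*z^2 + 45*z + 50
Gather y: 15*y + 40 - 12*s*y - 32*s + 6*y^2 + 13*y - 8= -32*s + 6*y^2 + y*(28 - 12*s) + 32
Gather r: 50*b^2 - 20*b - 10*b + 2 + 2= 50*b^2 - 30*b + 4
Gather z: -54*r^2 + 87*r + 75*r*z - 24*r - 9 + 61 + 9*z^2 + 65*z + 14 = -54*r^2 + 63*r + 9*z^2 + z*(75*r + 65) + 66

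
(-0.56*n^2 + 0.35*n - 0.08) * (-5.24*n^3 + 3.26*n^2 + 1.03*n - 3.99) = 2.9344*n^5 - 3.6596*n^4 + 0.9834*n^3 + 2.3341*n^2 - 1.4789*n + 0.3192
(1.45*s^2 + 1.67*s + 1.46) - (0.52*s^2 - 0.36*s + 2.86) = 0.93*s^2 + 2.03*s - 1.4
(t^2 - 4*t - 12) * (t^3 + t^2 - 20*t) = t^5 - 3*t^4 - 36*t^3 + 68*t^2 + 240*t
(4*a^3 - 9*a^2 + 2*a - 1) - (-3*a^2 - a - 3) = 4*a^3 - 6*a^2 + 3*a + 2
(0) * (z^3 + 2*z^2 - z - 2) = 0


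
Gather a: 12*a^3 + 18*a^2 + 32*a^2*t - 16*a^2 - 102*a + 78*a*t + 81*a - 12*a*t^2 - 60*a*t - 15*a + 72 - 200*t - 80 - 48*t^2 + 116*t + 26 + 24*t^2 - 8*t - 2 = 12*a^3 + a^2*(32*t + 2) + a*(-12*t^2 + 18*t - 36) - 24*t^2 - 92*t + 16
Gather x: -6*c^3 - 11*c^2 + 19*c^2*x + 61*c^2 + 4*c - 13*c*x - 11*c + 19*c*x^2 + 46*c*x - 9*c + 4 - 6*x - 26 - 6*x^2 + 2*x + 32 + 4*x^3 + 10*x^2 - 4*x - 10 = -6*c^3 + 50*c^2 - 16*c + 4*x^3 + x^2*(19*c + 4) + x*(19*c^2 + 33*c - 8)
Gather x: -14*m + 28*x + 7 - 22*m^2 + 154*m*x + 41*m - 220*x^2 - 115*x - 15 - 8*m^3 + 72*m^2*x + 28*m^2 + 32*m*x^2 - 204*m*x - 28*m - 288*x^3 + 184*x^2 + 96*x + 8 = -8*m^3 + 6*m^2 - m - 288*x^3 + x^2*(32*m - 36) + x*(72*m^2 - 50*m + 9)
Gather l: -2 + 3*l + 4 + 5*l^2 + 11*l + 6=5*l^2 + 14*l + 8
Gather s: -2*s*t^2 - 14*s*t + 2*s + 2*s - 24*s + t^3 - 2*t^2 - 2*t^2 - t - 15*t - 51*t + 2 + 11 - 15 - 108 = s*(-2*t^2 - 14*t - 20) + t^3 - 4*t^2 - 67*t - 110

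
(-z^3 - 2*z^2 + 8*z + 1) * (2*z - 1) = -2*z^4 - 3*z^3 + 18*z^2 - 6*z - 1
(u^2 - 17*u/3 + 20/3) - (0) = u^2 - 17*u/3 + 20/3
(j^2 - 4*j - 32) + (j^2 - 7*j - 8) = 2*j^2 - 11*j - 40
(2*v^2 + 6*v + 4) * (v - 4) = 2*v^3 - 2*v^2 - 20*v - 16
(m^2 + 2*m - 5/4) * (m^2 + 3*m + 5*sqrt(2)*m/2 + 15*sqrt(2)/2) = m^4 + 5*sqrt(2)*m^3/2 + 5*m^3 + 19*m^2/4 + 25*sqrt(2)*m^2/2 - 15*m/4 + 95*sqrt(2)*m/8 - 75*sqrt(2)/8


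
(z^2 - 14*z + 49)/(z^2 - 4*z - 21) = (z - 7)/(z + 3)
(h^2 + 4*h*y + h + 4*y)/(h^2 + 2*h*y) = (h^2 + 4*h*y + h + 4*y)/(h*(h + 2*y))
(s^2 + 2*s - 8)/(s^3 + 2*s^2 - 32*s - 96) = (s - 2)/(s^2 - 2*s - 24)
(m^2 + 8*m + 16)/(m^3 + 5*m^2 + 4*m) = (m + 4)/(m*(m + 1))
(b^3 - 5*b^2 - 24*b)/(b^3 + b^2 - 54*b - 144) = b/(b + 6)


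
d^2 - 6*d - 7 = (d - 7)*(d + 1)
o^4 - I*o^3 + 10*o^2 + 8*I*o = o*(o - 4*I)*(o + I)*(o + 2*I)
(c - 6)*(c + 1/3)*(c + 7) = c^3 + 4*c^2/3 - 125*c/3 - 14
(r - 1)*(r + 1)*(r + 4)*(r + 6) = r^4 + 10*r^3 + 23*r^2 - 10*r - 24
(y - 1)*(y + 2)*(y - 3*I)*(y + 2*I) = y^4 + y^3 - I*y^3 + 4*y^2 - I*y^2 + 6*y + 2*I*y - 12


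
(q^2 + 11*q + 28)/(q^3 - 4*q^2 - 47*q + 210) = (q + 4)/(q^2 - 11*q + 30)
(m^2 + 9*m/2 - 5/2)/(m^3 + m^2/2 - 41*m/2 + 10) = 1/(m - 4)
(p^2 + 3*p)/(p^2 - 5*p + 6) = p*(p + 3)/(p^2 - 5*p + 6)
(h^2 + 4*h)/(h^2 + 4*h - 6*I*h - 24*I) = h/(h - 6*I)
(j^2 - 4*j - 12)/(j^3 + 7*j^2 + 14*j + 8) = (j - 6)/(j^2 + 5*j + 4)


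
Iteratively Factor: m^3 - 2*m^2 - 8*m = (m)*(m^2 - 2*m - 8) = m*(m - 4)*(m + 2)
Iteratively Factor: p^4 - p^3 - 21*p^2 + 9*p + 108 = (p + 3)*(p^3 - 4*p^2 - 9*p + 36) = (p + 3)^2*(p^2 - 7*p + 12) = (p - 4)*(p + 3)^2*(p - 3)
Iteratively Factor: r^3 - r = (r)*(r^2 - 1) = r*(r + 1)*(r - 1)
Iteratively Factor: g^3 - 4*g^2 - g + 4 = (g - 4)*(g^2 - 1) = (g - 4)*(g - 1)*(g + 1)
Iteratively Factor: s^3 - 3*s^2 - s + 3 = (s - 3)*(s^2 - 1) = (s - 3)*(s - 1)*(s + 1)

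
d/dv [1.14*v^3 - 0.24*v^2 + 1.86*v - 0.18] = 3.42*v^2 - 0.48*v + 1.86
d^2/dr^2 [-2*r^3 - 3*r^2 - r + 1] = -12*r - 6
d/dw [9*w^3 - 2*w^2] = w*(27*w - 4)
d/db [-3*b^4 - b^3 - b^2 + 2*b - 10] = -12*b^3 - 3*b^2 - 2*b + 2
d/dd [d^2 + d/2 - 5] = 2*d + 1/2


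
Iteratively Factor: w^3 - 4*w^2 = (w)*(w^2 - 4*w) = w*(w - 4)*(w)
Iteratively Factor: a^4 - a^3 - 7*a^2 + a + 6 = (a + 2)*(a^3 - 3*a^2 - a + 3) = (a + 1)*(a + 2)*(a^2 - 4*a + 3) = (a - 3)*(a + 1)*(a + 2)*(a - 1)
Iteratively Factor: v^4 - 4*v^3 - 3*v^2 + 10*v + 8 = (v + 1)*(v^3 - 5*v^2 + 2*v + 8) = (v - 2)*(v + 1)*(v^2 - 3*v - 4) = (v - 4)*(v - 2)*(v + 1)*(v + 1)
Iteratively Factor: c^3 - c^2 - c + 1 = (c - 1)*(c^2 - 1) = (c - 1)^2*(c + 1)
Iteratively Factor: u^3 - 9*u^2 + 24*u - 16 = (u - 1)*(u^2 - 8*u + 16) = (u - 4)*(u - 1)*(u - 4)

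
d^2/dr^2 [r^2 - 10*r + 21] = 2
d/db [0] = 0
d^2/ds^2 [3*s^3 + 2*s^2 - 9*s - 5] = 18*s + 4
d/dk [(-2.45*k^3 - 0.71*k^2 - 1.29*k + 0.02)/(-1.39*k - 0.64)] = (6.811*k^3 + 5.6909*k^2 + 0.9088*k + 0.8534)/(1.9321*k^2 + 1.7792*k + 0.4096)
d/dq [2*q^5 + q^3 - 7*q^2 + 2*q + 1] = 10*q^4 + 3*q^2 - 14*q + 2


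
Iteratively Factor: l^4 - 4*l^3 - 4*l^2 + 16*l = (l - 2)*(l^3 - 2*l^2 - 8*l) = (l - 2)*(l + 2)*(l^2 - 4*l) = (l - 4)*(l - 2)*(l + 2)*(l)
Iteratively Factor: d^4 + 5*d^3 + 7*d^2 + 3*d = (d + 1)*(d^3 + 4*d^2 + 3*d) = d*(d + 1)*(d^2 + 4*d + 3) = d*(d + 1)^2*(d + 3)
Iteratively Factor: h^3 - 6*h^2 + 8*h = (h - 4)*(h^2 - 2*h) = h*(h - 4)*(h - 2)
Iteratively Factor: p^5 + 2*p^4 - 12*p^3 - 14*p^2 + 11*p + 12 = (p + 1)*(p^4 + p^3 - 13*p^2 - p + 12) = (p - 3)*(p + 1)*(p^3 + 4*p^2 - p - 4) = (p - 3)*(p + 1)^2*(p^2 + 3*p - 4) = (p - 3)*(p - 1)*(p + 1)^2*(p + 4)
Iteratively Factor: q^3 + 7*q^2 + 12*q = (q + 3)*(q^2 + 4*q) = q*(q + 3)*(q + 4)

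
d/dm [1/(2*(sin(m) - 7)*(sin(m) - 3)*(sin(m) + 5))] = (-3*sin(m)^2 + 10*sin(m) + 29)*cos(m)/(2*(sin(m) - 7)^2*(sin(m) - 3)^2*(sin(m) + 5)^2)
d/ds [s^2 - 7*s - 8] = 2*s - 7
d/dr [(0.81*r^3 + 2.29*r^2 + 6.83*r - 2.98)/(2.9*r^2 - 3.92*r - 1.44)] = (2.349*r^4 - 6.3504*r^3 - 32.283*r^2 + 10.6888*r - 21.5168)/(8.41*r^4 - 22.736*r^3 + 7.0144*r^2 + 11.2896*r + 2.0736)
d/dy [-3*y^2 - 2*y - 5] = -6*y - 2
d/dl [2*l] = 2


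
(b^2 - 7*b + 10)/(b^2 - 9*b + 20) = (b - 2)/(b - 4)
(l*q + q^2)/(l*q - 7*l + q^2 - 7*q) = q/(q - 7)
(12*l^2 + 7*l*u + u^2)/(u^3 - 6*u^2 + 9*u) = (12*l^2 + 7*l*u + u^2)/(u*(u^2 - 6*u + 9))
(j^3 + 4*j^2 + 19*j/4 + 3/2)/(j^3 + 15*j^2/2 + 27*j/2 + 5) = (j + 3/2)/(j + 5)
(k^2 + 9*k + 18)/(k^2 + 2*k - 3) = (k + 6)/(k - 1)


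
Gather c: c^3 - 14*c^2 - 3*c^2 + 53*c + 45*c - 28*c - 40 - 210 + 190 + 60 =c^3 - 17*c^2 + 70*c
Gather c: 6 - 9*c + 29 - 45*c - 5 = 30 - 54*c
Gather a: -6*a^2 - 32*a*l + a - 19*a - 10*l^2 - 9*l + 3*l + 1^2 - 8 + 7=-6*a^2 + a*(-32*l - 18) - 10*l^2 - 6*l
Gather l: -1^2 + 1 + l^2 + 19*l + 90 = l^2 + 19*l + 90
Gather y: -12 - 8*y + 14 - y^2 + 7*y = -y^2 - y + 2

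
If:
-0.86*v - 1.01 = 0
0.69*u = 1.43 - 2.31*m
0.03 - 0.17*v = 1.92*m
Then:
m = 0.12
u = 1.67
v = -1.17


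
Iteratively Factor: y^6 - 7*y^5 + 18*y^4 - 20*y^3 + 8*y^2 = (y - 2)*(y^5 - 5*y^4 + 8*y^3 - 4*y^2) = (y - 2)^2*(y^4 - 3*y^3 + 2*y^2) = (y - 2)^3*(y^3 - y^2) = (y - 2)^3*(y - 1)*(y^2) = y*(y - 2)^3*(y - 1)*(y)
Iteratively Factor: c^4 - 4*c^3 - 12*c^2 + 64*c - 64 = (c - 4)*(c^3 - 12*c + 16) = (c - 4)*(c - 2)*(c^2 + 2*c - 8) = (c - 4)*(c - 2)^2*(c + 4)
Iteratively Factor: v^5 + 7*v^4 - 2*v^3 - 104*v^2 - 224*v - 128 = (v + 4)*(v^4 + 3*v^3 - 14*v^2 - 48*v - 32) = (v + 1)*(v + 4)*(v^3 + 2*v^2 - 16*v - 32) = (v + 1)*(v + 2)*(v + 4)*(v^2 - 16) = (v - 4)*(v + 1)*(v + 2)*(v + 4)*(v + 4)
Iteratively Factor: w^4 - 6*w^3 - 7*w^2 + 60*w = (w - 4)*(w^3 - 2*w^2 - 15*w) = (w - 5)*(w - 4)*(w^2 + 3*w) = (w - 5)*(w - 4)*(w + 3)*(w)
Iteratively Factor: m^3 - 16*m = (m)*(m^2 - 16) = m*(m - 4)*(m + 4)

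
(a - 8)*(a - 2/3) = a^2 - 26*a/3 + 16/3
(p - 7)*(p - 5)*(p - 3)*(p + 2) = p^4 - 13*p^3 + 41*p^2 + 37*p - 210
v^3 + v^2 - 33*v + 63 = (v - 3)^2*(v + 7)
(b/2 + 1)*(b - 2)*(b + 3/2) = b^3/2 + 3*b^2/4 - 2*b - 3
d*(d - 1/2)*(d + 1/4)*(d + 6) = d^4 + 23*d^3/4 - 13*d^2/8 - 3*d/4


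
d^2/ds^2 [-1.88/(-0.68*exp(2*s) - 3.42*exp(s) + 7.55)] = (1.88*(1.36*exp(s) + 3.42)*(2.72*exp(s) + 6.84)*exp(s) - (5.1136*exp(s) + 6.4296)*(0.68*exp(2*s) + 3.42*exp(s) - 7.55))*exp(s)/(0.68*exp(2*s) + 3.42*exp(s) - 7.55)^3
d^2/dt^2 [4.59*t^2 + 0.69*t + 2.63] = 9.18000000000000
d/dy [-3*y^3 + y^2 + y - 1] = -9*y^2 + 2*y + 1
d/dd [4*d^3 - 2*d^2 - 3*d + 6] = 12*d^2 - 4*d - 3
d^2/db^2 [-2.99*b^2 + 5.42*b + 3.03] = -5.98000000000000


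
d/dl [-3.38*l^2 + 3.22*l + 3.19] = 3.22 - 6.76*l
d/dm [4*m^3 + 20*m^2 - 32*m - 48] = 12*m^2 + 40*m - 32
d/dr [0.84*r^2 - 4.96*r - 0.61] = 1.68*r - 4.96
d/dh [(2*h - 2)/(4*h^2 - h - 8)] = 2*(4*h^2 - h - (h - 1)*(8*h - 1) - 8)/(-4*h^2 + h + 8)^2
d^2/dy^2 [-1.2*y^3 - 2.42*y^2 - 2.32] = -7.2*y - 4.84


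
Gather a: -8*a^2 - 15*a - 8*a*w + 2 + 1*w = -8*a^2 + a*(-8*w - 15) + w + 2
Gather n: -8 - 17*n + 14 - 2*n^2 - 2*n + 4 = -2*n^2 - 19*n + 10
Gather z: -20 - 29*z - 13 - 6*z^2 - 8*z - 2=-6*z^2 - 37*z - 35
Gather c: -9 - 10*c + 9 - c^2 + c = -c^2 - 9*c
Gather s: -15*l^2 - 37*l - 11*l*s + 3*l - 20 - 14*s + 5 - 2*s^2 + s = -15*l^2 - 34*l - 2*s^2 + s*(-11*l - 13) - 15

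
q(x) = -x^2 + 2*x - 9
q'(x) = 2 - 2*x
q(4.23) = -18.43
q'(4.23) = -6.46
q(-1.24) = -13.02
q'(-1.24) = 4.48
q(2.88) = -11.53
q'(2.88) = -3.76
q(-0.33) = -9.77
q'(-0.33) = 2.66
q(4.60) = -20.96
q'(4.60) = -7.20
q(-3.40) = -27.36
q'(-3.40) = 8.80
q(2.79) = -11.20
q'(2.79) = -3.58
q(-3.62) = -29.34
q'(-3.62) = 9.24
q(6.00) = -33.00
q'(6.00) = -10.00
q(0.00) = -9.00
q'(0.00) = 2.00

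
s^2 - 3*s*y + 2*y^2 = (s - 2*y)*(s - y)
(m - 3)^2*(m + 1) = m^3 - 5*m^2 + 3*m + 9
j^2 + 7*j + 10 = (j + 2)*(j + 5)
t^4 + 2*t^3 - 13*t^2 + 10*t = t*(t - 2)*(t - 1)*(t + 5)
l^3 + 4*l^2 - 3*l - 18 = (l - 2)*(l + 3)^2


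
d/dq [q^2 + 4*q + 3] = 2*q + 4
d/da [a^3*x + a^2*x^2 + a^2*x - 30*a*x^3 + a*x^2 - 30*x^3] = x*(3*a^2 + 2*a*x + 2*a - 30*x^2 + x)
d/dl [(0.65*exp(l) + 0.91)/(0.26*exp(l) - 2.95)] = -2.1541*exp(l)/(0.26*exp(l) - 2.95)^2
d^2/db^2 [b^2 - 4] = 2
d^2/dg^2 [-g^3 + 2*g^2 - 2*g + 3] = 4 - 6*g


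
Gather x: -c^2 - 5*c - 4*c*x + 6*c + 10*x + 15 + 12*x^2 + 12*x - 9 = -c^2 + c + 12*x^2 + x*(22 - 4*c) + 6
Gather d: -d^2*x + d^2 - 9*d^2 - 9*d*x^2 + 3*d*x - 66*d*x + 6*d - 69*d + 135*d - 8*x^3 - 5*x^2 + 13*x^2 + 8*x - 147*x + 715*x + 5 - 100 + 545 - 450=d^2*(-x - 8) + d*(-9*x^2 - 63*x + 72) - 8*x^3 + 8*x^2 + 576*x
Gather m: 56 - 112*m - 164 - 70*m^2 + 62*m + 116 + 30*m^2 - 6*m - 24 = -40*m^2 - 56*m - 16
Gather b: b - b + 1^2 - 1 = 0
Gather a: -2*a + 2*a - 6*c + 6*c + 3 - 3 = 0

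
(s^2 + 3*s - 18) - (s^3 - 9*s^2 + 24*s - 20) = -s^3 + 10*s^2 - 21*s + 2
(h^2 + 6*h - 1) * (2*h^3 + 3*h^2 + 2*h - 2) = 2*h^5 + 15*h^4 + 18*h^3 + 7*h^2 - 14*h + 2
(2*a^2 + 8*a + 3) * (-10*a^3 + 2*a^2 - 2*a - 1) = -20*a^5 - 76*a^4 - 18*a^3 - 12*a^2 - 14*a - 3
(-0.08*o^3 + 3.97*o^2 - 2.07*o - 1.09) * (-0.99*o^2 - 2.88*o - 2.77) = 0.0792*o^5 - 3.6999*o^4 - 9.1627*o^3 - 3.9562*o^2 + 8.8731*o + 3.0193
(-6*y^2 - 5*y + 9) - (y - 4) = -6*y^2 - 6*y + 13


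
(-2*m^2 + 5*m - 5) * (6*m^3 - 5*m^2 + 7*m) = -12*m^5 + 40*m^4 - 69*m^3 + 60*m^2 - 35*m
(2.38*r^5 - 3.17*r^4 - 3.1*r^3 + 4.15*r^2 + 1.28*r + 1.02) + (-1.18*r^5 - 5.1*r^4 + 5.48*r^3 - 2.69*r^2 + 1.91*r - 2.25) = 1.2*r^5 - 8.27*r^4 + 2.38*r^3 + 1.46*r^2 + 3.19*r - 1.23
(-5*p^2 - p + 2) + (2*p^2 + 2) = -3*p^2 - p + 4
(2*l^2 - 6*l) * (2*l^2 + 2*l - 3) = 4*l^4 - 8*l^3 - 18*l^2 + 18*l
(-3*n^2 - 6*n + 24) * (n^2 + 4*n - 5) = -3*n^4 - 18*n^3 + 15*n^2 + 126*n - 120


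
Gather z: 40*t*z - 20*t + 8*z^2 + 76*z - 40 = -20*t + 8*z^2 + z*(40*t + 76) - 40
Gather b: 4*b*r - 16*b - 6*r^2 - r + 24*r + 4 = b*(4*r - 16) - 6*r^2 + 23*r + 4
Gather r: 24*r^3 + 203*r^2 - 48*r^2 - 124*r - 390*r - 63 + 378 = 24*r^3 + 155*r^2 - 514*r + 315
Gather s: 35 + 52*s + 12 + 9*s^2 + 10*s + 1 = 9*s^2 + 62*s + 48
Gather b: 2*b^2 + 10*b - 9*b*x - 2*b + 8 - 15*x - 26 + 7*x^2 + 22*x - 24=2*b^2 + b*(8 - 9*x) + 7*x^2 + 7*x - 42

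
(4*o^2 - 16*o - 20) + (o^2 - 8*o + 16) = 5*o^2 - 24*o - 4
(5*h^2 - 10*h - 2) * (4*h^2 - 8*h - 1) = 20*h^4 - 80*h^3 + 67*h^2 + 26*h + 2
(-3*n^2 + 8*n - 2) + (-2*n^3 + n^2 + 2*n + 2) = -2*n^3 - 2*n^2 + 10*n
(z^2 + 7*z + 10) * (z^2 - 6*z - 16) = z^4 + z^3 - 48*z^2 - 172*z - 160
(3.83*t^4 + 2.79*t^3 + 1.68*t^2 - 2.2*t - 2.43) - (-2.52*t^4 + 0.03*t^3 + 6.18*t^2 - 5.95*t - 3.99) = 6.35*t^4 + 2.76*t^3 - 4.5*t^2 + 3.75*t + 1.56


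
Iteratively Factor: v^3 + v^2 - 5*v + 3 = (v + 3)*(v^2 - 2*v + 1) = (v - 1)*(v + 3)*(v - 1)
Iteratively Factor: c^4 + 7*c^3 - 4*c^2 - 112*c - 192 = (c - 4)*(c^3 + 11*c^2 + 40*c + 48) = (c - 4)*(c + 4)*(c^2 + 7*c + 12) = (c - 4)*(c + 3)*(c + 4)*(c + 4)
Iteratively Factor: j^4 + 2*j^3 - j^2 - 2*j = (j + 1)*(j^3 + j^2 - 2*j) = (j - 1)*(j + 1)*(j^2 + 2*j) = j*(j - 1)*(j + 1)*(j + 2)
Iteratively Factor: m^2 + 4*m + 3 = (m + 3)*(m + 1)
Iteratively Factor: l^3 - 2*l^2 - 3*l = (l - 3)*(l^2 + l) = l*(l - 3)*(l + 1)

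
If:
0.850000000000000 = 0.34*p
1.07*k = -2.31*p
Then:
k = -5.40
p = 2.50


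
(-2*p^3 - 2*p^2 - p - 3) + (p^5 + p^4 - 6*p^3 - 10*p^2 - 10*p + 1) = p^5 + p^4 - 8*p^3 - 12*p^2 - 11*p - 2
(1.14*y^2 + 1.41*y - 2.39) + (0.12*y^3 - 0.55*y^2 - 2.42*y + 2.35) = 0.12*y^3 + 0.59*y^2 - 1.01*y - 0.04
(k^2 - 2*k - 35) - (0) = k^2 - 2*k - 35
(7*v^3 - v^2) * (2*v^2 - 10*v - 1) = 14*v^5 - 72*v^4 + 3*v^3 + v^2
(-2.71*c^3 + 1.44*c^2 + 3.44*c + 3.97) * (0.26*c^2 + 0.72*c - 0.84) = -0.7046*c^5 - 1.5768*c^4 + 4.2076*c^3 + 2.2994*c^2 - 0.0311999999999997*c - 3.3348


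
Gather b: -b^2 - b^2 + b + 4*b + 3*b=-2*b^2 + 8*b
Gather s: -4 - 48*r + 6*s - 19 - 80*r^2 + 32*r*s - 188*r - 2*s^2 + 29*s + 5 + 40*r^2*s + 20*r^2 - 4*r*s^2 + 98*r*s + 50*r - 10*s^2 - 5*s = -60*r^2 - 186*r + s^2*(-4*r - 12) + s*(40*r^2 + 130*r + 30) - 18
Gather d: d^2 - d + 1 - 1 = d^2 - d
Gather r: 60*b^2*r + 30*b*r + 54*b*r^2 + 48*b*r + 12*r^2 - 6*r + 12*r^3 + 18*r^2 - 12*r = 12*r^3 + r^2*(54*b + 30) + r*(60*b^2 + 78*b - 18)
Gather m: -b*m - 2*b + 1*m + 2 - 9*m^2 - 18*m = -2*b - 9*m^2 + m*(-b - 17) + 2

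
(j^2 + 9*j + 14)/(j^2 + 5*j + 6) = (j + 7)/(j + 3)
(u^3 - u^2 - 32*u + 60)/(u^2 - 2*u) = u + 1 - 30/u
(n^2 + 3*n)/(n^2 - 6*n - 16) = n*(n + 3)/(n^2 - 6*n - 16)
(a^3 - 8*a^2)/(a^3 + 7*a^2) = (a - 8)/(a + 7)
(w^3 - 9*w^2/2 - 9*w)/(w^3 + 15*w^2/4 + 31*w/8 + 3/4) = 4*w*(w - 6)/(4*w^2 + 9*w + 2)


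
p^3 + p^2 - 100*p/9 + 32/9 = (p - 8/3)*(p - 1/3)*(p + 4)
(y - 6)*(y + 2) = y^2 - 4*y - 12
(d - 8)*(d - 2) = d^2 - 10*d + 16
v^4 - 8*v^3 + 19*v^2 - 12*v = v*(v - 4)*(v - 3)*(v - 1)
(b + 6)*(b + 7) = b^2 + 13*b + 42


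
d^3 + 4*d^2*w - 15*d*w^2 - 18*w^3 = (d - 3*w)*(d + w)*(d + 6*w)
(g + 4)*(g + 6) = g^2 + 10*g + 24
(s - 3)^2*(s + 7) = s^3 + s^2 - 33*s + 63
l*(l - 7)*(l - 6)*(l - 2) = l^4 - 15*l^3 + 68*l^2 - 84*l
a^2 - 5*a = a*(a - 5)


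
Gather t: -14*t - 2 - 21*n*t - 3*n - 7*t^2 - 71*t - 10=-3*n - 7*t^2 + t*(-21*n - 85) - 12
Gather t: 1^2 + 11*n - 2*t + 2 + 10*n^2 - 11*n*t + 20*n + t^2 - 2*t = 10*n^2 + 31*n + t^2 + t*(-11*n - 4) + 3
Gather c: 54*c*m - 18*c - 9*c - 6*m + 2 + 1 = c*(54*m - 27) - 6*m + 3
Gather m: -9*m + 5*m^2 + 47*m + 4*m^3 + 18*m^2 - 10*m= 4*m^3 + 23*m^2 + 28*m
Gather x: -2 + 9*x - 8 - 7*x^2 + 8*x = -7*x^2 + 17*x - 10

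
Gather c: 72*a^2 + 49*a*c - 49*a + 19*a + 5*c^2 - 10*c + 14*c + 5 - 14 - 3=72*a^2 - 30*a + 5*c^2 + c*(49*a + 4) - 12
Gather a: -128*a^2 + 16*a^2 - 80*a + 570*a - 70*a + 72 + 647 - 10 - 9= -112*a^2 + 420*a + 700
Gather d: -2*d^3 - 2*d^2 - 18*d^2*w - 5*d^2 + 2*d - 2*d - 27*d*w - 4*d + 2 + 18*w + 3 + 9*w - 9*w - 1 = -2*d^3 + d^2*(-18*w - 7) + d*(-27*w - 4) + 18*w + 4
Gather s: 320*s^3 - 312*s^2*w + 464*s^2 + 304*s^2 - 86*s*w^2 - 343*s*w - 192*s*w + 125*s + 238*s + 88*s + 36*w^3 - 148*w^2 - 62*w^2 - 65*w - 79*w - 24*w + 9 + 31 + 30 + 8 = 320*s^3 + s^2*(768 - 312*w) + s*(-86*w^2 - 535*w + 451) + 36*w^3 - 210*w^2 - 168*w + 78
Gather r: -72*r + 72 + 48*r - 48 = 24 - 24*r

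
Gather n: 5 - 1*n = 5 - n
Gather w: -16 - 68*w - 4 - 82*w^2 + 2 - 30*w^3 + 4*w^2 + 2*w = -30*w^3 - 78*w^2 - 66*w - 18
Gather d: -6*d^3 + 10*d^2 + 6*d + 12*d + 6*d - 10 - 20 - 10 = -6*d^3 + 10*d^2 + 24*d - 40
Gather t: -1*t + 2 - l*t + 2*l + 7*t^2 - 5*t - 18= 2*l + 7*t^2 + t*(-l - 6) - 16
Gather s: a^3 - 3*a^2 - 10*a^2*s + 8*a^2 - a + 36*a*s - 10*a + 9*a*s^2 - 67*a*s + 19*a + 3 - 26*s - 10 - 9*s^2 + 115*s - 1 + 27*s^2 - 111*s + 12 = a^3 + 5*a^2 + 8*a + s^2*(9*a + 18) + s*(-10*a^2 - 31*a - 22) + 4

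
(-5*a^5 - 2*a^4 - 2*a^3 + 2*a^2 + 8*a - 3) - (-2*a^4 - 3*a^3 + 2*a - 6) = -5*a^5 + a^3 + 2*a^2 + 6*a + 3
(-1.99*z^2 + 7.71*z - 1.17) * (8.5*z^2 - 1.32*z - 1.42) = -16.915*z^4 + 68.1618*z^3 - 17.2964*z^2 - 9.4038*z + 1.6614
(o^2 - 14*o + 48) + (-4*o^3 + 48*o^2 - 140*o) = -4*o^3 + 49*o^2 - 154*o + 48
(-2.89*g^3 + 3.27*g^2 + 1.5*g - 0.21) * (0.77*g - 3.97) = -2.2253*g^4 + 13.9912*g^3 - 11.8269*g^2 - 6.1167*g + 0.8337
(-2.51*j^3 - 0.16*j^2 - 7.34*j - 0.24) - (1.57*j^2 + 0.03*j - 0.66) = -2.51*j^3 - 1.73*j^2 - 7.37*j + 0.42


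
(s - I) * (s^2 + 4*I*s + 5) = s^3 + 3*I*s^2 + 9*s - 5*I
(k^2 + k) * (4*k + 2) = 4*k^3 + 6*k^2 + 2*k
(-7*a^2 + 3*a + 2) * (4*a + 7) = -28*a^3 - 37*a^2 + 29*a + 14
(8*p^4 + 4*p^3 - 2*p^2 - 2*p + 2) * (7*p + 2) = 56*p^5 + 44*p^4 - 6*p^3 - 18*p^2 + 10*p + 4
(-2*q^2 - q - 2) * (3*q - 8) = -6*q^3 + 13*q^2 + 2*q + 16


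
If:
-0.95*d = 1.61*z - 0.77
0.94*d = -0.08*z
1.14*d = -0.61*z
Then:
No Solution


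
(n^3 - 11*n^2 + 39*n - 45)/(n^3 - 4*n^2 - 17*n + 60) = (n - 3)/(n + 4)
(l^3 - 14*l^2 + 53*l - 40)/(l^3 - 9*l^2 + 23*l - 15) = (l - 8)/(l - 3)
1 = 1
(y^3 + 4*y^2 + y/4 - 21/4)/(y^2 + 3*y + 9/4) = (2*y^2 + 5*y - 7)/(2*y + 3)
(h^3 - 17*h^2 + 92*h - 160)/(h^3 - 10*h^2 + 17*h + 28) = (h^2 - 13*h + 40)/(h^2 - 6*h - 7)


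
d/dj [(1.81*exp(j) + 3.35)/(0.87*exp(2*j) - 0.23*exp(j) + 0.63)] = (-1.5747*exp(2*j) - 5.829*exp(j) + 1.9108)*exp(j)/(0.7569*exp(4*j) - 0.4002*exp(3*j) + 1.1491*exp(2*j) - 0.2898*exp(j) + 0.3969)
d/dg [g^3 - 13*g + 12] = 3*g^2 - 13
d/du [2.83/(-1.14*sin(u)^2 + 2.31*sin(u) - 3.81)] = (6.4524*sin(u) - 6.5373)*cos(u)/(1.14*sin(u)^2 - 2.31*sin(u) + 3.81)^2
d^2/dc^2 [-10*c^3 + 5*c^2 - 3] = 10 - 60*c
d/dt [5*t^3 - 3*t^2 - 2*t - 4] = 15*t^2 - 6*t - 2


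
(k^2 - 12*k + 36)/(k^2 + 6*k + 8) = (k^2 - 12*k + 36)/(k^2 + 6*k + 8)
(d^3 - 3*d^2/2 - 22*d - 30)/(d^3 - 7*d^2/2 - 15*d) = (d + 2)/d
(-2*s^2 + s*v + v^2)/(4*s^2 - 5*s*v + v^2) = (-2*s - v)/(4*s - v)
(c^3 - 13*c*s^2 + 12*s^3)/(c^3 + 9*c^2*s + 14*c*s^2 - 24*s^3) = (c - 3*s)/(c + 6*s)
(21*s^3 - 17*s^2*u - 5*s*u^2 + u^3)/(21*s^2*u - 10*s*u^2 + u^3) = (3*s^2 - 2*s*u - u^2)/(u*(3*s - u))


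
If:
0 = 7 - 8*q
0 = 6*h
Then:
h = 0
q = 7/8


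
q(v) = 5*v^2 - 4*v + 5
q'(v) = 10*v - 4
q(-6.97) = 275.78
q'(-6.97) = -73.70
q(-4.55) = 126.71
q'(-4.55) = -49.50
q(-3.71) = 88.66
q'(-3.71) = -41.10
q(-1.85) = 29.51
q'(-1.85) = -22.50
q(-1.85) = 29.51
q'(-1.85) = -22.50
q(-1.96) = 32.05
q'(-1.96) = -23.60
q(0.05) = 4.81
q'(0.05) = -3.50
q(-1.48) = 21.87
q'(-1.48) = -18.80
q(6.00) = 161.00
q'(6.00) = 56.00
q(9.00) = 374.00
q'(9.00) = 86.00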